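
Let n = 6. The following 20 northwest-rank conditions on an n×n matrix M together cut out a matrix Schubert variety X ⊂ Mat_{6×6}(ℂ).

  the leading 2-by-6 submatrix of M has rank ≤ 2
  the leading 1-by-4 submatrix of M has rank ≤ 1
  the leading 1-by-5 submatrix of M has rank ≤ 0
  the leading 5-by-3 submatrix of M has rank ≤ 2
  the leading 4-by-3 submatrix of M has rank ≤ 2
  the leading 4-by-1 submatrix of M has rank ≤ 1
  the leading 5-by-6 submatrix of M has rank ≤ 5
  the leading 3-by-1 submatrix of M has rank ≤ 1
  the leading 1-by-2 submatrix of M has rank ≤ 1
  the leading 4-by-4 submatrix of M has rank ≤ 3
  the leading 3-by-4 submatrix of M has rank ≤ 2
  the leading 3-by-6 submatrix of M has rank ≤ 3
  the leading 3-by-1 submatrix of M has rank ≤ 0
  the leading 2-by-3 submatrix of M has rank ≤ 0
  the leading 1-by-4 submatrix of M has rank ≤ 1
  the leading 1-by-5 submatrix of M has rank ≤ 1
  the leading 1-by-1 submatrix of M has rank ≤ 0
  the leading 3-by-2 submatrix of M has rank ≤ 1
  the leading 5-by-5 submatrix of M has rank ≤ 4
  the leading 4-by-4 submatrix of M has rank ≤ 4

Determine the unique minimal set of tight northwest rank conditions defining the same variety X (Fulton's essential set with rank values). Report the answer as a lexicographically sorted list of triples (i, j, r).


The tightest implied rank at each (i,j), from the 20 conditions:

  i=1: 0 | 0 | 0 | 0 | 0 | 1
  i=2: 0 | 0 | 0 | 1 | 1 | 2
  i=3: 0 | 1 | 1 | 2 | 2 | 3
  i=4: 1 | 2 | 2 | 3 | 3 | 4
  i=5: 1 | 2 | 2 | 3 | 4 | 5
  i=6: 1 | 2 | 3 | 4 | 5 | 6

reading off 1-entries of Δ²R: w = (6, 4, 2, 1, 5, 3).

Rothe diagram D(w) (10 cells), 4 SE-corners (essential conditions):

[(1, 5, 0), (2, 3, 0), (3, 1, 0), (5, 3, 2)]


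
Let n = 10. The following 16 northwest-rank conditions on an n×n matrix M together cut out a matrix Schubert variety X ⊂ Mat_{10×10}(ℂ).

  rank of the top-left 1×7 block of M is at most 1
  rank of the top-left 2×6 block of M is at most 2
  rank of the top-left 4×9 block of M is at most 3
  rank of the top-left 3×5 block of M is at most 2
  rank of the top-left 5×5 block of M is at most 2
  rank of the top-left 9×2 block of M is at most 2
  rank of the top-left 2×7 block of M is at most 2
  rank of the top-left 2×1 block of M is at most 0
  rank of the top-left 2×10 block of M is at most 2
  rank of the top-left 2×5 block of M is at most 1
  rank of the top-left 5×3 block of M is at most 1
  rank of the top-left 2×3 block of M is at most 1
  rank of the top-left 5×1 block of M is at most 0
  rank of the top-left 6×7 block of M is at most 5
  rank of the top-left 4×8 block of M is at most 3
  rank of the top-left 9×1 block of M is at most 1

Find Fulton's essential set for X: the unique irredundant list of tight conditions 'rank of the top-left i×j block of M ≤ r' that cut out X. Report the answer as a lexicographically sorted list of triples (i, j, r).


Rank table r_w(10×10) implied by the 16 constraints:

  row 1: 0  1  1  1  1  1  1  1  1  1
  row 2: 0  1  1  1  1  2  2  2  2  2
  row 3: 0  1  1  2  2  3  3  3  3  3
  row 4: 0  1  1  2  2  3  3  3  3  4
  row 5: 0  1  1  2  2  3  4  4  4  5
  row 6: 1  2  2  3  3  4  5  5  5  6
  row 7: 1  2  3  4  4  5  6  6  6  7
  row 8: 1  2  3  4  5  6  7  7  7  8
  row 9: 1  2  3  4  5  6  7  8  8  9
  row 10: 1  2  3  4  5  6  7  8  9  10

reading off 1-entries of Δ²R: w = (2, 6, 4, 10, 7, 1, 3, 5, 8, 9).

ℓ(w)=16; the 5 essential cells (i,j,r):

[(2, 5, 1), (4, 9, 3), (5, 1, 0), (5, 3, 1), (5, 5, 2)]


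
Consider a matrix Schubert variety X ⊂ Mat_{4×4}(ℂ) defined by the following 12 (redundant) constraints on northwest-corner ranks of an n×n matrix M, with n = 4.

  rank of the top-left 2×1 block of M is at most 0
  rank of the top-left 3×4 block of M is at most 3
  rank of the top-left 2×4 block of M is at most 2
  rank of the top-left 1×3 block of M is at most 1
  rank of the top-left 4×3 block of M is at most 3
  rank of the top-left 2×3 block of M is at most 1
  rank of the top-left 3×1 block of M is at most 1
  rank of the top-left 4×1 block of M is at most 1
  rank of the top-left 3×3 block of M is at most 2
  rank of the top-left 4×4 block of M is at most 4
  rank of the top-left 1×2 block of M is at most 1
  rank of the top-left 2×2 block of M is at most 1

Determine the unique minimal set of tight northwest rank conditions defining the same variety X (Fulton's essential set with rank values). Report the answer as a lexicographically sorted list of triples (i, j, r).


Recovering R(i,j) via the rank-extension bound from the 12 conditions:

  row 1: 0 1 1 1
  row 2: 0 1 1 2
  row 3: 1 2 2 3
  row 4: 1 2 3 4

the unique w with this rank table is (2, 4, 1, 3).

|D(w)|=3, |Ess(w)|=2:

[(2, 1, 0), (2, 3, 1)]


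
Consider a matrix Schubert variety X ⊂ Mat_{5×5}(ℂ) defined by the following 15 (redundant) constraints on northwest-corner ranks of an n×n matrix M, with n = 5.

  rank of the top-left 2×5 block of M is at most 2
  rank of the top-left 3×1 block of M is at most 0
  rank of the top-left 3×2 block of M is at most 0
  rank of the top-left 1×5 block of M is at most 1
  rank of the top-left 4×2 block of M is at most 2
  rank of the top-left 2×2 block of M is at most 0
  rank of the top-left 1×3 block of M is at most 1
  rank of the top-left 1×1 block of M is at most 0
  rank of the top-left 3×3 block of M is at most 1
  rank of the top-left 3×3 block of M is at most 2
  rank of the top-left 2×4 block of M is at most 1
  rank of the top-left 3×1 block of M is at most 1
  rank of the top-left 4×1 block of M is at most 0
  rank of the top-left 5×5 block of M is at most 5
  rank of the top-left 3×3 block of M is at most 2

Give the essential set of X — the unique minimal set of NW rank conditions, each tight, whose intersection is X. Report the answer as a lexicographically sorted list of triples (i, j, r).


Rank table r_w(5×5) implied by the 15 constraints:

  row 1: 0  0  1  1  1
  row 2: 0  0  1  1  2
  row 3: 0  0  1  2  3
  row 4: 0  1  2  3  4
  row 5: 1  2  3  4  5

reading off 1-entries of Δ²R: w = (3, 5, 4, 2, 1).

ℓ(w)=8; the 3 essential cells (i,j,r):

[(2, 4, 1), (3, 2, 0), (4, 1, 0)]


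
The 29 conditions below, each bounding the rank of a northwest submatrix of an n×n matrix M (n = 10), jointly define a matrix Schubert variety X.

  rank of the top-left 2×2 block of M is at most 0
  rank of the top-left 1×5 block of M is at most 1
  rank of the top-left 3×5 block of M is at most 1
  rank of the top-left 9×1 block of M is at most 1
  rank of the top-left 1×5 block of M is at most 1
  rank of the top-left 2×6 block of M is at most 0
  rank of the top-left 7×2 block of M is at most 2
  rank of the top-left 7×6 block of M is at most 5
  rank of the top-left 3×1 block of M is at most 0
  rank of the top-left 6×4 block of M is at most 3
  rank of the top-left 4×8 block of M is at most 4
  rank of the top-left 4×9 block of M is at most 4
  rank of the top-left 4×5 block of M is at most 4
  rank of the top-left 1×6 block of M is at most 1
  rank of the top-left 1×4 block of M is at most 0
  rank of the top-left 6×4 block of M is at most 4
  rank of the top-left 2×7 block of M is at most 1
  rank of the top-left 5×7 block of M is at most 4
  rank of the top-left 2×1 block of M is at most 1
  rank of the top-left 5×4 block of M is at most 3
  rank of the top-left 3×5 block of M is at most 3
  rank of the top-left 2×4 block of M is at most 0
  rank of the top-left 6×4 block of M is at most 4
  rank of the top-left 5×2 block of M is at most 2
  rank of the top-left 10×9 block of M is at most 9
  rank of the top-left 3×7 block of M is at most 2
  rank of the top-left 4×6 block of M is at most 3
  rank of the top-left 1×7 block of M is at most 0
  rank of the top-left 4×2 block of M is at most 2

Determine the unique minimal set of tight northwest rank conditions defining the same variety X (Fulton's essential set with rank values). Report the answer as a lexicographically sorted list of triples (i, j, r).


Reconstructing r_w from the 29 given conditions:

  row 1: 0, 0, 0, 0, 0, 0, 0, 1, 1, 1
  row 2: 0, 0, 0, 0, 0, 0, 1, 2, 2, 2
  row 3: 0, 1, 1, 1, 1, 1, 2, 3, 3, 3
  row 4: 1, 2, 2, 2, 2, 2, 3, 4, 4, 4
  row 5: 1, 2, 3, 3, 3, 3, 4, 5, 5, 5
  row 6: 1, 2, 3, 3, 4, 4, 5, 6, 6, 6
  row 7: 1, 2, 3, 4, 5, 5, 6, 7, 7, 7
  row 8: 1, 2, 3, 4, 5, 6, 7, 8, 8, 8
  row 9: 1, 2, 3, 4, 5, 6, 7, 8, 9, 9
  row 10: 1, 2, 3, 4, 5, 6, 7, 8, 9, 10

so w = (8, 7, 2, 1, 3, 5, 4, 6, 9, 10).

D(w) has 15 cells with 4 SE-corners; essential set:

[(1, 7, 0), (2, 6, 0), (3, 1, 0), (6, 4, 3)]


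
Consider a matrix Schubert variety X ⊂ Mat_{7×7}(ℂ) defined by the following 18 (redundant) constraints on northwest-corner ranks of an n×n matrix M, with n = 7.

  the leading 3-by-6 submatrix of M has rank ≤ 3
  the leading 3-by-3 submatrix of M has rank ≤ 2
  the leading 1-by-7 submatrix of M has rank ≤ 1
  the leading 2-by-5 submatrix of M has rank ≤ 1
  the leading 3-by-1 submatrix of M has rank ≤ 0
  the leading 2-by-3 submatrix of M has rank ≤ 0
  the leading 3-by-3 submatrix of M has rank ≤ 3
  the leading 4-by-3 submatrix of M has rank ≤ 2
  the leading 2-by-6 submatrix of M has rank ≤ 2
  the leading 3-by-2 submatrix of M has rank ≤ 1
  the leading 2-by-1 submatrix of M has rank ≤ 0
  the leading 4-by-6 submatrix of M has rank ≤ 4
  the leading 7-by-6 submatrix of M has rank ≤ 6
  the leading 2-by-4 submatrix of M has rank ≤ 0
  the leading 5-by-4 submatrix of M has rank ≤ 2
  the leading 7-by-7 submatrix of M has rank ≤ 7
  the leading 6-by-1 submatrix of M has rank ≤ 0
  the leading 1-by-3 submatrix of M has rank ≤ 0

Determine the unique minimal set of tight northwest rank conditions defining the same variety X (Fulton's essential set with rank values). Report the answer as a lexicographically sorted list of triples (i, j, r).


Propagating the 18 rank bounds to every northwest block:

  i=1: 0, 0, 0, 0, 1, 1, 1
  i=2: 0, 0, 0, 0, 1, 2, 2
  i=3: 0, 1, 1, 1, 2, 3, 3
  i=4: 0, 1, 2, 2, 3, 4, 4
  i=5: 0, 1, 2, 2, 3, 4, 5
  i=6: 0, 1, 2, 3, 4, 5, 6
  i=7: 1, 2, 3, 4, 5, 6, 7

reading off 1-entries of Δ²R: w = (5, 6, 2, 3, 7, 4, 1).

D(w) has 13 cells with 3 SE-corners; essential set:

[(2, 4, 0), (5, 4, 2), (6, 1, 0)]


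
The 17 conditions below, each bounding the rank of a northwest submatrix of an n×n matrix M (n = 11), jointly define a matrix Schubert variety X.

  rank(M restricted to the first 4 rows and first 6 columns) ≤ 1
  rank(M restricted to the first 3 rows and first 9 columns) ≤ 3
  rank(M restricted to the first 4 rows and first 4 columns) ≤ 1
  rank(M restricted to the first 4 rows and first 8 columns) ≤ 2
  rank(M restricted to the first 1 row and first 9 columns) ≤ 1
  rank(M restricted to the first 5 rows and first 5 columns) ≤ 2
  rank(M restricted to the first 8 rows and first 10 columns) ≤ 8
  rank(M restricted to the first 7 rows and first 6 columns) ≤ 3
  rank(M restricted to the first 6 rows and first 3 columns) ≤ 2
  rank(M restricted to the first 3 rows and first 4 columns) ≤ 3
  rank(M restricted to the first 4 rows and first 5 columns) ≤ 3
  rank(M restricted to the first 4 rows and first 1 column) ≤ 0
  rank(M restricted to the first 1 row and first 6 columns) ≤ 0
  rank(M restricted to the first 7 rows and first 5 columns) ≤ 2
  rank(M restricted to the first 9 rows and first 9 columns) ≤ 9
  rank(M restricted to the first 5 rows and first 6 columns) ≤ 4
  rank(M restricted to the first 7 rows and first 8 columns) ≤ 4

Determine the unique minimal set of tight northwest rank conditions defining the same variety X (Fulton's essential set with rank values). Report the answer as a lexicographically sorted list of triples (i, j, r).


Rank table r_w(11×11) implied by the 17 constraints:

  R[1]: 0, 0, 0, 0, 0, 0, 1, 1, 1, 1, 1
  R[2]: 0, 1, 1, 1, 1, 1, 2, 2, 2, 2, 2
  R[3]: 0, 1, 1, 1, 1, 1, 2, 2, 3, 3, 3
  R[4]: 0, 1, 1, 1, 1, 1, 2, 2, 3, 4, 4
  R[5]: 1, 2, 2, 2, 2, 2, 3, 3, 4, 5, 5
  R[6]: 1, 2, 2, 2, 2, 3, 4, 4, 5, 6, 6
  R[7]: 1, 2, 2, 2, 2, 3, 4, 4, 5, 6, 7
  R[8]: 1, 2, 3, 3, 3, 4, 5, 5, 6, 7, 8
  R[9]: 1, 2, 3, 4, 4, 5, 6, 6, 7, 8, 9
  R[10]: 1, 2, 3, 4, 5, 6, 7, 7, 8, 9, 10
  R[11]: 1, 2, 3, 4, 5, 6, 7, 8, 9, 10, 11

giving w = (7, 2, 9, 10, 1, 6, 11, 3, 4, 5, 8) via Δ²R.

D(w) has 26 cells with 6 SE-corners; essential set:

[(1, 6, 0), (4, 1, 0), (4, 6, 1), (4, 8, 2), (7, 5, 2), (7, 8, 4)]


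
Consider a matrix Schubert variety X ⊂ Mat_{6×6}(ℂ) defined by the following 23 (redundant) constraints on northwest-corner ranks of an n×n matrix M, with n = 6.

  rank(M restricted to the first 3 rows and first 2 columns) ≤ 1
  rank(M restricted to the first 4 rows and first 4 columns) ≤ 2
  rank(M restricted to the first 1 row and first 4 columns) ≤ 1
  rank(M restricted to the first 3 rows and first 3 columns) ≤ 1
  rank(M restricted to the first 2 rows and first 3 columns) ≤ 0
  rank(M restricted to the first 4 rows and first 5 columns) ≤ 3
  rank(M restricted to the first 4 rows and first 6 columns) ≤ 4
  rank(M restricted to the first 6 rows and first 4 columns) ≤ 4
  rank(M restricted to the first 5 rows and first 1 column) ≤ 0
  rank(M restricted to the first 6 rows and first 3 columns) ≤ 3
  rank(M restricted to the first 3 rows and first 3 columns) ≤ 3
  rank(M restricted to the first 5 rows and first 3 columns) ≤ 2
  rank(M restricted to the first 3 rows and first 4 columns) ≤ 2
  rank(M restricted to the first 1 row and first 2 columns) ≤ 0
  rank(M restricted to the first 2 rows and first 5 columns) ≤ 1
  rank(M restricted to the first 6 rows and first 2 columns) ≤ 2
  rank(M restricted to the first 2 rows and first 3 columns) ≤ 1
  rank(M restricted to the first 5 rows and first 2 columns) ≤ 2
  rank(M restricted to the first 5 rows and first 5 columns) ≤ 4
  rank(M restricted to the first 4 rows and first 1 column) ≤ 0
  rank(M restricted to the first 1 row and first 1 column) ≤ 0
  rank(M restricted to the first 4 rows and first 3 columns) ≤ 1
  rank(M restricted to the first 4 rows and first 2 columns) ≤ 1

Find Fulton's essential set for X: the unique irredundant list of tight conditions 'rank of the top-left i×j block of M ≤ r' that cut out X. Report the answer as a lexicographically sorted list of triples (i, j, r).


Reconstructing r_w from the 23 given conditions:

  0 0 0 1 1 1
  0 0 0 1 1 2
  0 1 1 2 2 3
  0 1 1 2 3 4
  0 1 2 3 4 5
  1 2 3 4 5 6

reading off 1-entries of Δ²R: w = (4, 6, 2, 5, 3, 1).

Rothe diagram D(w) (11 cells), 4 SE-corners (essential conditions):

[(2, 3, 0), (2, 5, 1), (4, 3, 1), (5, 1, 0)]


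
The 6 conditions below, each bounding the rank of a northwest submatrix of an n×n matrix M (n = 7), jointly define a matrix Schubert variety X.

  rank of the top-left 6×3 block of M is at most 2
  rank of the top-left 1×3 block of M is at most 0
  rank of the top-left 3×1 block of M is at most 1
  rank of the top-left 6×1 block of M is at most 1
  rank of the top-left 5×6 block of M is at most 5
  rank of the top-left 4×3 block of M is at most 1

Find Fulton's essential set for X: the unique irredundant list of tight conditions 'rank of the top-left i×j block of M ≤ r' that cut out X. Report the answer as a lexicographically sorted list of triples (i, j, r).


Recovering R(i,j) via the rank-extension bound from the 6 conditions:

  R[1]: 0 | 0 | 0 | 1 | 1 | 1 | 1
  R[2]: 1 | 1 | 1 | 2 | 2 | 2 | 2
  R[3]: 1 | 1 | 1 | 2 | 3 | 3 | 3
  R[4]: 1 | 1 | 1 | 2 | 3 | 4 | 4
  R[5]: 1 | 2 | 2 | 3 | 4 | 5 | 5
  R[6]: 1 | 2 | 2 | 3 | 4 | 5 | 6
  R[7]: 1 | 2 | 3 | 4 | 5 | 6 | 7

reading off 1-entries of Δ²R: w = (4, 1, 5, 6, 2, 7, 3).

D(w) has 8 cells with 3 SE-corners; essential set:

[(1, 3, 0), (4, 3, 1), (6, 3, 2)]


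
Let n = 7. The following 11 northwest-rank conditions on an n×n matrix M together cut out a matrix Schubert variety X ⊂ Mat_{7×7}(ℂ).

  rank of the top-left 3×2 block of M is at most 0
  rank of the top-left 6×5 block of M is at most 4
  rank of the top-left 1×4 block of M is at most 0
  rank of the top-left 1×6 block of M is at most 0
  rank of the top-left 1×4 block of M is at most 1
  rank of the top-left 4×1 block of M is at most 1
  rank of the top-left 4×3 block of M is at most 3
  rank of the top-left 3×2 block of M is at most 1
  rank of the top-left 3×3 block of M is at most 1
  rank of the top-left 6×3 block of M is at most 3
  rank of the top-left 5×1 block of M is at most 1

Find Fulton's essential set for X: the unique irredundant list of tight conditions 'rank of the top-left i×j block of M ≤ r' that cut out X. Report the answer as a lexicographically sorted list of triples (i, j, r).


Recovering R(i,j) via the rank-extension bound from the 11 conditions:

  row 1: 0 0 0 0 0 0 1
  row 2: 0 0 1 1 1 1 2
  row 3: 0 0 1 2 2 2 3
  row 4: 1 1 2 3 3 3 4
  row 5: 1 2 3 4 4 4 5
  row 6: 1 2 3 4 4 5 6
  row 7: 1 2 3 4 5 6 7

second differences of R give the permutation w = (7, 3, 4, 1, 2, 6, 5).

Fulton essential set (3 of the 11 Rothe cells):

[(1, 6, 0), (3, 2, 0), (6, 5, 4)]


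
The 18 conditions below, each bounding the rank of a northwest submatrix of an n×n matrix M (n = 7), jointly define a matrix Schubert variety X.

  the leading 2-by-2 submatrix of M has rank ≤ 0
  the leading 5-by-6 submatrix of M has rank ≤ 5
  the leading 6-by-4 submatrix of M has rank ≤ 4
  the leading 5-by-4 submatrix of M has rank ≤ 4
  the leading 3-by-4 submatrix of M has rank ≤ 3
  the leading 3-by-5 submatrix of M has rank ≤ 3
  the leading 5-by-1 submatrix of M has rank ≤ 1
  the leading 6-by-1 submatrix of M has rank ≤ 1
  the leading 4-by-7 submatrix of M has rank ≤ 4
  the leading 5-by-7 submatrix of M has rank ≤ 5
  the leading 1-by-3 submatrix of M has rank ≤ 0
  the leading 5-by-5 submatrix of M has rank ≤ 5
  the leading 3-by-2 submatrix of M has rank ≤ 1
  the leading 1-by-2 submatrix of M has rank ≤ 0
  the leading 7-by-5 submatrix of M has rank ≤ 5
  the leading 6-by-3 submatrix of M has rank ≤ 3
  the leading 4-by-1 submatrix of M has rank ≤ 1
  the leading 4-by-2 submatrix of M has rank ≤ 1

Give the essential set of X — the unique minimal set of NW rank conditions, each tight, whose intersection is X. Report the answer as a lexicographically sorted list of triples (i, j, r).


Reconstructing r_w from the 18 given conditions:

  i=1: 0 0 0 1 1 1 1
  i=2: 0 0 1 2 2 2 2
  i=3: 1 1 2 3 3 3 3
  i=4: 1 1 2 3 4 4 4
  i=5: 1 2 3 4 5 5 5
  i=6: 1 2 3 4 5 6 6
  i=7: 1 2 3 4 5 6 7

hence w(1..7) = (4, 3, 1, 5, 2, 6, 7).

|D(w)|=6, |Ess(w)|=3:

[(1, 3, 0), (2, 2, 0), (4, 2, 1)]


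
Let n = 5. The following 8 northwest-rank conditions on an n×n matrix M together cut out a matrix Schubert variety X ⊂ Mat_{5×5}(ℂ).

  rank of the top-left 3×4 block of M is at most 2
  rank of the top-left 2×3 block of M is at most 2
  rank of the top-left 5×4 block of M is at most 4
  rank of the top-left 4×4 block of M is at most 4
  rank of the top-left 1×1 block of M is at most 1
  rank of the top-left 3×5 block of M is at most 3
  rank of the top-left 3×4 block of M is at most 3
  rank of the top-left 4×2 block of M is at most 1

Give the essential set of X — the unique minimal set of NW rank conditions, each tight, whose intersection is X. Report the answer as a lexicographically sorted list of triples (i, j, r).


Reconstructing r_w from the 8 given conditions:

  i=1: 1 | 1 | 1 | 1 | 1
  i=2: 1 | 1 | 2 | 2 | 2
  i=3: 1 | 1 | 2 | 2 | 3
  i=4: 1 | 1 | 2 | 3 | 4
  i=5: 1 | 2 | 3 | 4 | 5

hence w(1..5) = (1, 3, 5, 4, 2).

Rothe diagram D(w) (4 cells), 2 SE-corners (essential conditions):

[(3, 4, 2), (4, 2, 1)]


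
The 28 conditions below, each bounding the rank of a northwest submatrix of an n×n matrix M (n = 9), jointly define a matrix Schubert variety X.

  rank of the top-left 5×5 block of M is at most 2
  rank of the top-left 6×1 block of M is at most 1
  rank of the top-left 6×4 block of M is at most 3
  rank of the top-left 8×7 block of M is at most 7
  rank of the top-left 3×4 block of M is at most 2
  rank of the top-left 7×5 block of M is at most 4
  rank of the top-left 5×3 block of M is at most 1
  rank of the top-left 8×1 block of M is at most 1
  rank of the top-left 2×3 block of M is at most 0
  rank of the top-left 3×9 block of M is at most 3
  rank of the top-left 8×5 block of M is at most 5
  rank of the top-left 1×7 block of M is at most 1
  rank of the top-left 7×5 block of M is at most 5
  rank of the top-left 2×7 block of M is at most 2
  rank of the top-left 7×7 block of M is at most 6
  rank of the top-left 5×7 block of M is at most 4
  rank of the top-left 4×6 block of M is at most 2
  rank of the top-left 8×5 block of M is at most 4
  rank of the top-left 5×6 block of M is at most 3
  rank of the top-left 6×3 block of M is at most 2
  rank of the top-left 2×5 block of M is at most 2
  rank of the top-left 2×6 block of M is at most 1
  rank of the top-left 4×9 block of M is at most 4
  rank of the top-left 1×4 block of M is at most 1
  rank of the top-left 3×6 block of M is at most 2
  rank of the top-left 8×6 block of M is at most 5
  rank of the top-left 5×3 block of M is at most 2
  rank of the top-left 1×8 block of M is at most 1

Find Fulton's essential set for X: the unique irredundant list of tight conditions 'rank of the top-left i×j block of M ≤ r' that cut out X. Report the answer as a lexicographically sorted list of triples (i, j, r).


Recovering R(i,j) via the rank-extension bound from the 28 conditions:

  i=1: 0, 0, 0, 1, 1, 1, 1, 1, 1
  i=2: 0, 0, 0, 1, 1, 1, 2, 2, 2
  i=3: 1, 1, 1, 2, 2, 2, 3, 3, 3
  i=4: 1, 1, 1, 2, 2, 2, 3, 4, 4
  i=5: 1, 1, 1, 2, 2, 3, 4, 5, 5
  i=6: 1, 2, 2, 3, 3, 4, 5, 6, 6
  i=7: 1, 2, 3, 4, 4, 5, 6, 7, 7
  i=8: 1, 2, 3, 4, 4, 5, 6, 7, 8
  i=9: 1, 2, 3, 4, 5, 6, 7, 8, 9

so w = (4, 7, 1, 8, 6, 2, 3, 9, 5).

6 SE-corners of the 16-cell Rothe diagram give Ess(w):

[(2, 3, 0), (2, 6, 1), (4, 6, 2), (5, 3, 1), (5, 5, 2), (8, 5, 4)]


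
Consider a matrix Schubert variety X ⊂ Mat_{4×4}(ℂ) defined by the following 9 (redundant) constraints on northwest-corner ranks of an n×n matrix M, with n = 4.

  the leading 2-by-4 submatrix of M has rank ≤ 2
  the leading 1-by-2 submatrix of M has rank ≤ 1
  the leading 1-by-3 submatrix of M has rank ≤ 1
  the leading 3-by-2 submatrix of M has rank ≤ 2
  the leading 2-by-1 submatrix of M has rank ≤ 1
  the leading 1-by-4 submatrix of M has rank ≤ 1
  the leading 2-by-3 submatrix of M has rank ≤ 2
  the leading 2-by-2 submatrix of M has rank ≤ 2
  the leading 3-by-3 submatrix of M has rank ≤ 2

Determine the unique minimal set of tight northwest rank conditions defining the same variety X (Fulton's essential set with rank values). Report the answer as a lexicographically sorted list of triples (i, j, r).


Reconstructing r_w from the 9 given conditions:

  row 1: 1, 1, 1, 1
  row 2: 1, 2, 2, 2
  row 3: 1, 2, 2, 3
  row 4: 1, 2, 3, 4

reading off 1-entries of Δ²R: w = (1, 2, 4, 3).

Fulton essential set (the sole Rothe cell):

[(3, 3, 2)]


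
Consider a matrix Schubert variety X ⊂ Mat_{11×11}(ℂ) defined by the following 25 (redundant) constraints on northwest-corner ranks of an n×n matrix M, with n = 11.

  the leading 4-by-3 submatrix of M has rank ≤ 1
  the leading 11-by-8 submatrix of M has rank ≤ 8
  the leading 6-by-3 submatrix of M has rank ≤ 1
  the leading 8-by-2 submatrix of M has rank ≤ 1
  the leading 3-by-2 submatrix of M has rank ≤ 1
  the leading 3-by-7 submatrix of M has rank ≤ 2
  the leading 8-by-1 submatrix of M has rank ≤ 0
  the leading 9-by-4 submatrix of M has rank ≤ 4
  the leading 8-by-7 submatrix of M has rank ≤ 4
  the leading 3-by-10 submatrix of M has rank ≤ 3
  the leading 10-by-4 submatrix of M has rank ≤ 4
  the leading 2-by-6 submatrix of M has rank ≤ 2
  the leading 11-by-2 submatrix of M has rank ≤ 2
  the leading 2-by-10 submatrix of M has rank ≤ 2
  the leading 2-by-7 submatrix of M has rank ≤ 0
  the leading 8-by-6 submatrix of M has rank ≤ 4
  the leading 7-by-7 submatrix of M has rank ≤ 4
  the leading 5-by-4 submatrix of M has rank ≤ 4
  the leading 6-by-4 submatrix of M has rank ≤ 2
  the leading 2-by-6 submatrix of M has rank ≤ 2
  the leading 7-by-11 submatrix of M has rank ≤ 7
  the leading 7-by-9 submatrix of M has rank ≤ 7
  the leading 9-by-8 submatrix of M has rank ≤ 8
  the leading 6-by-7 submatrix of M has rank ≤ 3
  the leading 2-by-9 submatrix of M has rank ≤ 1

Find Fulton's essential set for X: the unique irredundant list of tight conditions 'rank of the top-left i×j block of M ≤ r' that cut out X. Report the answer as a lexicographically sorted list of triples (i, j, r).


Reconstructing r_w from the 25 given conditions:

  R[1]: 0, 0, 0, 0, 0, 0, 0, 1, 1, 1, 1
  R[2]: 0, 0, 0, 0, 0, 0, 0, 1, 1, 2, 2
  R[3]: 0, 1, 1, 1, 1, 1, 1, 2, 2, 3, 3
  R[4]: 0, 1, 1, 2, 2, 2, 2, 3, 3, 4, 4
  R[5]: 0, 1, 1, 2, 3, 3, 3, 4, 4, 5, 5
  R[6]: 0, 1, 1, 2, 3, 3, 3, 4, 5, 6, 6
  R[7]: 0, 1, 2, 3, 4, 4, 4, 5, 6, 7, 7
  R[8]: 0, 1, 2, 3, 4, 4, 4, 5, 6, 7, 8
  R[9]: 1, 2, 3, 4, 5, 5, 5, 6, 7, 8, 9
  R[10]: 1, 2, 3, 4, 5, 6, 6, 7, 8, 9, 10
  R[11]: 1, 2, 3, 4, 5, 6, 7, 8, 9, 10, 11

the unique w with this rank table is (8, 10, 2, 4, 5, 9, 3, 11, 1, 6, 7).

6 SE-corners of the 28-cell Rothe diagram give Ess(w):

[(2, 7, 0), (2, 9, 1), (6, 3, 1), (6, 7, 3), (8, 1, 0), (8, 7, 4)]


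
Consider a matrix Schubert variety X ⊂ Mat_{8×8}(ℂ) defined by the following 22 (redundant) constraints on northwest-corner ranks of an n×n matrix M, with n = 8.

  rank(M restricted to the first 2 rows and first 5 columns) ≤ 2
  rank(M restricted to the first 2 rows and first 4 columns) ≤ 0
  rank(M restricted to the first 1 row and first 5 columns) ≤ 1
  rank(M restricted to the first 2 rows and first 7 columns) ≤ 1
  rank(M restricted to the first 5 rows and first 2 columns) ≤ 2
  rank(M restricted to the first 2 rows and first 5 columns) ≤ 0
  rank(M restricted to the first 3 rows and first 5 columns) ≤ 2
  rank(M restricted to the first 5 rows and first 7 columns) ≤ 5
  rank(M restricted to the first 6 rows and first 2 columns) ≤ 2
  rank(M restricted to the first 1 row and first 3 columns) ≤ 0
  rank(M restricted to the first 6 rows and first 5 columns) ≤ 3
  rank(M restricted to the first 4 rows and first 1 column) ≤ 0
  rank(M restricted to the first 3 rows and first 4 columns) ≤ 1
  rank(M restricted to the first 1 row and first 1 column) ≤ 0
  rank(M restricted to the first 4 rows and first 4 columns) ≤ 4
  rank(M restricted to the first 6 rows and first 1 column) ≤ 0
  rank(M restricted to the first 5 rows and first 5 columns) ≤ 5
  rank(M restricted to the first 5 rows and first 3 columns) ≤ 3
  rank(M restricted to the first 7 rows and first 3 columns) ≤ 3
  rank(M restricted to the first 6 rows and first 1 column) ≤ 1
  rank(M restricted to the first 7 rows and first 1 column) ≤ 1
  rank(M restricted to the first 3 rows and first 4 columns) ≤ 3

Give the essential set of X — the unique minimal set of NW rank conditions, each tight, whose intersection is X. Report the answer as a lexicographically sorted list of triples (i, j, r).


The tightest implied rank at each (i,j), from the 22 conditions:

  R[1]: 0 0 0 0 0 1 1 1
  R[2]: 0 0 0 0 0 1 1 2
  R[3]: 0 1 1 1 1 2 2 3
  R[4]: 0 1 2 2 2 3 3 4
  R[5]: 0 1 2 3 3 4 4 5
  R[6]: 0 1 2 3 3 4 5 6
  R[7]: 1 2 3 4 4 5 6 7
  R[8]: 1 2 3 4 5 6 7 8

giving w = (6, 8, 2, 3, 4, 7, 1, 5) via Δ²R.

|D(w)|=16, |Ess(w)|=4:

[(2, 5, 0), (2, 7, 1), (6, 1, 0), (6, 5, 3)]


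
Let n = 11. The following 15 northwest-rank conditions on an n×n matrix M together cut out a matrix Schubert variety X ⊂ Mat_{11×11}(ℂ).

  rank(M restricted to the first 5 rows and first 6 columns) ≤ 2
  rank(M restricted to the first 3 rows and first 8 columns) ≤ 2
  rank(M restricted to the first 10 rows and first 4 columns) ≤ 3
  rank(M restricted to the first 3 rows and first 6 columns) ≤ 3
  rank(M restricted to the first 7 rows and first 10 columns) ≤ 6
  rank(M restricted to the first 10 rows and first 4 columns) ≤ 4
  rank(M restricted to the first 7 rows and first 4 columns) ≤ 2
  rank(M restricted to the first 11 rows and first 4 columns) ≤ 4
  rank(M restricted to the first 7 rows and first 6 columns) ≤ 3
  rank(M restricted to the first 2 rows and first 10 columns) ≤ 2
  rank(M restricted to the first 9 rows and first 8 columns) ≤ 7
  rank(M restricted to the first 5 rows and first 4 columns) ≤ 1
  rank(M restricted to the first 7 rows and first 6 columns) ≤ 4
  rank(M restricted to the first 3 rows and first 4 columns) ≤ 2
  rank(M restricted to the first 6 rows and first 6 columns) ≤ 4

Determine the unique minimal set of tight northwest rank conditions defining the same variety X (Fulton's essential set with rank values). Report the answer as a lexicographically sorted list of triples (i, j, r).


Rank table r_w(11×11) implied by the 15 constraints:

  i=1: 1, 1, 1, 1, 1, 1, 1, 1, 1, 1, 1
  i=2: 1, 1, 1, 1, 2, 2, 2, 2, 2, 2, 2
  i=3: 1, 1, 1, 1, 2, 2, 2, 2, 3, 3, 3
  i=4: 1, 1, 1, 1, 2, 2, 3, 3, 4, 4, 4
  i=5: 1, 1, 1, 1, 2, 2, 3, 4, 5, 5, 5
  i=6: 1, 2, 2, 2, 3, 3, 4, 5, 6, 6, 6
  i=7: 1, 2, 2, 2, 3, 3, 4, 5, 6, 6, 7
  i=8: 1, 2, 3, 3, 4, 4, 5, 6, 7, 7, 8
  i=9: 1, 2, 3, 3, 4, 5, 6, 7, 8, 8, 9
  i=10: 1, 2, 3, 3, 4, 5, 6, 7, 8, 9, 10
  i=11: 1, 2, 3, 4, 5, 6, 7, 8, 9, 10, 11

hence w(1..11) = (1, 5, 9, 7, 8, 2, 11, 3, 6, 10, 4).

D(w) has 23 cells with 7 SE-corners; essential set:

[(3, 8, 2), (5, 4, 1), (5, 6, 2), (7, 4, 2), (7, 6, 3), (7, 10, 6), (10, 4, 3)]


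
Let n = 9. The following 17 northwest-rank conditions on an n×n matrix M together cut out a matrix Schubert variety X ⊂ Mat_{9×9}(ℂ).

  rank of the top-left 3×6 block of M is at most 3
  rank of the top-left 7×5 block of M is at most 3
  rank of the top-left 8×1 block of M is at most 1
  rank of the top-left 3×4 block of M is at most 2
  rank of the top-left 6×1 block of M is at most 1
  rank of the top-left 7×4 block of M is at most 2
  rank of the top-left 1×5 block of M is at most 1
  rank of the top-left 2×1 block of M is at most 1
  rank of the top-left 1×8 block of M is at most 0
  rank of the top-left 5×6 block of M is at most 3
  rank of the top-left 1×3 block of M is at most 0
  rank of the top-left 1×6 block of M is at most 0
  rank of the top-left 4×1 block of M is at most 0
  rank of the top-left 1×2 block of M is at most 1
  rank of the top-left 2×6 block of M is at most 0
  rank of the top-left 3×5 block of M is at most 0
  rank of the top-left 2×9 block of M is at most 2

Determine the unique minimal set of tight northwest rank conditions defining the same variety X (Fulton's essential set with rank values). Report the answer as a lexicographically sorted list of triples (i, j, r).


The tightest implied rank at each (i,j), from the 17 conditions:

  i=1: 0 | 0 | 0 | 0 | 0 | 0 | 0 | 0 | 1
  i=2: 0 | 0 | 0 | 0 | 0 | 0 | 1 | 1 | 2
  i=3: 0 | 0 | 0 | 0 | 0 | 1 | 2 | 2 | 3
  i=4: 0 | 1 | 1 | 1 | 1 | 2 | 3 | 3 | 4
  i=5: 1 | 2 | 2 | 2 | 2 | 3 | 4 | 4 | 5
  i=6: 1 | 2 | 2 | 2 | 3 | 4 | 5 | 5 | 6
  i=7: 1 | 2 | 2 | 2 | 3 | 4 | 5 | 6 | 7
  i=8: 1 | 2 | 3 | 3 | 4 | 5 | 6 | 7 | 8
  i=9: 1 | 2 | 3 | 4 | 5 | 6 | 7 | 8 | 9

giving w = (9, 7, 6, 2, 1, 5, 8, 3, 4) via Δ²R.

ℓ(w)=24; the 5 essential cells (i,j,r):

[(1, 8, 0), (2, 6, 0), (3, 5, 0), (4, 1, 0), (7, 4, 2)]


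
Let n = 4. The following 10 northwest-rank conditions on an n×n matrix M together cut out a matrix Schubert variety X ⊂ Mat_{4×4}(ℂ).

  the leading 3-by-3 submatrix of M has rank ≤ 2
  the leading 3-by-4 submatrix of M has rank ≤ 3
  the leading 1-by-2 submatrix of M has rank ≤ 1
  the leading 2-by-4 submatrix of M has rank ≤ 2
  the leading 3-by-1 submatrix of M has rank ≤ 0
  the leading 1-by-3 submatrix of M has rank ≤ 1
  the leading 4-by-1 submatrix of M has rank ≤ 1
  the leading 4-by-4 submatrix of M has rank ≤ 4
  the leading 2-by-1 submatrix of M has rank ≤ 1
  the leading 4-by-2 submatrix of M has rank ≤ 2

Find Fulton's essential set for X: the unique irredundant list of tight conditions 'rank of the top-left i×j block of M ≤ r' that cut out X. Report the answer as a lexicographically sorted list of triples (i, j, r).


Rank table r_w(4×4) implied by the 10 constraints:

  0 | 1 | 1 | 1
  0 | 1 | 2 | 2
  0 | 1 | 2 | 3
  1 | 2 | 3 | 4

reading off 1-entries of Δ²R: w = (2, 3, 4, 1).

Rothe diagram D(w) (3 cells), 1 SE-corner (essential condition):

[(3, 1, 0)]


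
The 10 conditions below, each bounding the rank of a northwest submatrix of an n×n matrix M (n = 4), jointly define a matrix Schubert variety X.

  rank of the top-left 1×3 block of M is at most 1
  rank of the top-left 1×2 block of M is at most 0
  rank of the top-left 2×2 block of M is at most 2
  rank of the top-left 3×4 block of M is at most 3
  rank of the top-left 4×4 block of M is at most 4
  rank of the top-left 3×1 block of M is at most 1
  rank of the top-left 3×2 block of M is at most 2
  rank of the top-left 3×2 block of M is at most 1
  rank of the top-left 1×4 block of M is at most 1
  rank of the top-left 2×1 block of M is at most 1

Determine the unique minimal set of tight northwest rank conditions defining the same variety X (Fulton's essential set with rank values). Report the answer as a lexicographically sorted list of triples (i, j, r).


Rank table r_w(4×4) implied by the 10 constraints:

  R[1]: 0 | 0 | 1 | 1
  R[2]: 1 | 1 | 2 | 2
  R[3]: 1 | 1 | 2 | 3
  R[4]: 1 | 2 | 3 | 4

second differences of R give the permutation w = (3, 1, 4, 2).

Rothe diagram D(w) (3 cells), 2 SE-corners (essential conditions):

[(1, 2, 0), (3, 2, 1)]


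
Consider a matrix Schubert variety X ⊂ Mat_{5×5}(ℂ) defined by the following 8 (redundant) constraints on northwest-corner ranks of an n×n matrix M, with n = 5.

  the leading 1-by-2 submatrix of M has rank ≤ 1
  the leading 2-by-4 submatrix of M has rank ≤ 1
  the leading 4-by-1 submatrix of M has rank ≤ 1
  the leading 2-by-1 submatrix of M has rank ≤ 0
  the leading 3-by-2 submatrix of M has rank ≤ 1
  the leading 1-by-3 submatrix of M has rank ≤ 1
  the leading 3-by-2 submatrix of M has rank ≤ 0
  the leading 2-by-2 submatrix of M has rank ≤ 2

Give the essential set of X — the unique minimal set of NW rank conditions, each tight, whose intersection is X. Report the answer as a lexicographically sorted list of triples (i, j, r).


Computing R[i][j] = min implied NW-rank bound (n=5, 8 conditions):

  row 1: 0 0 1 1 1
  row 2: 0 0 1 1 2
  row 3: 0 0 1 2 3
  row 4: 1 1 2 3 4
  row 5: 1 2 3 4 5

so w = (3, 5, 4, 1, 2).

|D(w)|=7, |Ess(w)|=2:

[(2, 4, 1), (3, 2, 0)]


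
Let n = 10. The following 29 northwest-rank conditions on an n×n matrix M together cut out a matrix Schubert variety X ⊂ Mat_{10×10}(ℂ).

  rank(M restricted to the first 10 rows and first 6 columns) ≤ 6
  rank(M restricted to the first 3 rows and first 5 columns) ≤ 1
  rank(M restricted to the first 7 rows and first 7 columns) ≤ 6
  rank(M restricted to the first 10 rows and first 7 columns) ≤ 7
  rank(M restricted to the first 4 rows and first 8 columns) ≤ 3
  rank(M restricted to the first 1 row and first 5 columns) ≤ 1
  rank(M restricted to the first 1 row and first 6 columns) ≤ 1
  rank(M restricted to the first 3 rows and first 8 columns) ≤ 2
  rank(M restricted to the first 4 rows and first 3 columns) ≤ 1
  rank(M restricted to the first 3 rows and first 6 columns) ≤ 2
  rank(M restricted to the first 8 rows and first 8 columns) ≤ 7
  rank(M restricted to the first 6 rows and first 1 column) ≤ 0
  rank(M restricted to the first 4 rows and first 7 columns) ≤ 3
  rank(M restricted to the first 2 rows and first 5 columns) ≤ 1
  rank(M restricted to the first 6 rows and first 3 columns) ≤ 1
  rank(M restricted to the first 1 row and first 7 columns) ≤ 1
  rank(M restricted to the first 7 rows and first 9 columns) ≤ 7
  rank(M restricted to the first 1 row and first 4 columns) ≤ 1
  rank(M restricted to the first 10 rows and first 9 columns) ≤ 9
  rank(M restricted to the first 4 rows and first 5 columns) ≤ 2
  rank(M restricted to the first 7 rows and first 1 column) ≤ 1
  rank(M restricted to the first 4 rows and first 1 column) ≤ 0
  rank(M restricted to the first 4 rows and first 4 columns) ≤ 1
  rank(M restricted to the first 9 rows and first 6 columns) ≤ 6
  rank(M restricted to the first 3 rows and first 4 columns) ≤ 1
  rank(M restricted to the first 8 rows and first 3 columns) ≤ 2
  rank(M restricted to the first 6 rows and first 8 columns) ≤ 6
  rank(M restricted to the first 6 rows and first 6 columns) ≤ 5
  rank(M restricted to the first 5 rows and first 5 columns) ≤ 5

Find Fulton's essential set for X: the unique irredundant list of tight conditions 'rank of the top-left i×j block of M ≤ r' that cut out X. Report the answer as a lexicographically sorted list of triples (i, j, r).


Reconstructing r_w from the 29 given conditions:

  0, 1, 1, 1, 1, 1, 1, 1, 1, 1
  0, 1, 1, 1, 1, 2, 2, 2, 2, 2
  0, 1, 1, 1, 1, 2, 2, 2, 3, 3
  0, 1, 1, 1, 2, 3, 3, 3, 4, 4
  0, 1, 1, 2, 3, 4, 4, 4, 5, 5
  0, 1, 1, 2, 3, 4, 5, 5, 6, 6
  1, 2, 2, 3, 4, 5, 6, 6, 7, 7
  1, 2, 2, 3, 4, 5, 6, 7, 8, 8
  1, 2, 3, 4, 5, 6, 7, 8, 9, 9
  1, 2, 3, 4, 5, 6, 7, 8, 9, 10

reading off 1-entries of Δ²R: w = (2, 6, 9, 5, 4, 7, 1, 8, 3, 10).

Fulton essential set (6 of the 19 Rothe cells):

[(3, 5, 1), (3, 8, 2), (4, 4, 1), (6, 1, 0), (6, 3, 1), (8, 3, 2)]


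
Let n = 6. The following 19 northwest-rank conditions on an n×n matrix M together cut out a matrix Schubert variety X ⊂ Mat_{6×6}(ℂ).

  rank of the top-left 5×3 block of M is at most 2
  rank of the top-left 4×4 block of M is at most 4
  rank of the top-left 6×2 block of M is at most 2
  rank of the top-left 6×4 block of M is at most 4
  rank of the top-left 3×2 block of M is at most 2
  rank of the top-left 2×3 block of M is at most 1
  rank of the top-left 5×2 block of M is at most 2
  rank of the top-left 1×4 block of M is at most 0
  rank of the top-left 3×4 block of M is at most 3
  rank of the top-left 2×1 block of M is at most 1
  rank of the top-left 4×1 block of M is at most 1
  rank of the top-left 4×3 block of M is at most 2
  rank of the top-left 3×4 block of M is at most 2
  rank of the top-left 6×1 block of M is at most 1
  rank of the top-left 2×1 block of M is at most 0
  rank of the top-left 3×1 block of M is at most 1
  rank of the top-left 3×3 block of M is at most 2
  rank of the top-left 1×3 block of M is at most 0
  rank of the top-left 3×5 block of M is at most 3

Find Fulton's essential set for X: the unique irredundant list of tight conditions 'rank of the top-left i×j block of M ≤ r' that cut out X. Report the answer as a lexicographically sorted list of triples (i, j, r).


Computing R[i][j] = min implied NW-rank bound (n=6, 19 conditions):

  row 1: 0 0 0 0 1 1
  row 2: 0 1 1 1 2 2
  row 3: 1 2 2 2 3 3
  row 4: 1 2 2 3 4 4
  row 5: 1 2 2 3 4 5
  row 6: 1 2 3 4 5 6

reading off 1-entries of Δ²R: w = (5, 2, 1, 4, 6, 3).

ℓ(w)=7; the 3 essential cells (i,j,r):

[(1, 4, 0), (2, 1, 0), (5, 3, 2)]


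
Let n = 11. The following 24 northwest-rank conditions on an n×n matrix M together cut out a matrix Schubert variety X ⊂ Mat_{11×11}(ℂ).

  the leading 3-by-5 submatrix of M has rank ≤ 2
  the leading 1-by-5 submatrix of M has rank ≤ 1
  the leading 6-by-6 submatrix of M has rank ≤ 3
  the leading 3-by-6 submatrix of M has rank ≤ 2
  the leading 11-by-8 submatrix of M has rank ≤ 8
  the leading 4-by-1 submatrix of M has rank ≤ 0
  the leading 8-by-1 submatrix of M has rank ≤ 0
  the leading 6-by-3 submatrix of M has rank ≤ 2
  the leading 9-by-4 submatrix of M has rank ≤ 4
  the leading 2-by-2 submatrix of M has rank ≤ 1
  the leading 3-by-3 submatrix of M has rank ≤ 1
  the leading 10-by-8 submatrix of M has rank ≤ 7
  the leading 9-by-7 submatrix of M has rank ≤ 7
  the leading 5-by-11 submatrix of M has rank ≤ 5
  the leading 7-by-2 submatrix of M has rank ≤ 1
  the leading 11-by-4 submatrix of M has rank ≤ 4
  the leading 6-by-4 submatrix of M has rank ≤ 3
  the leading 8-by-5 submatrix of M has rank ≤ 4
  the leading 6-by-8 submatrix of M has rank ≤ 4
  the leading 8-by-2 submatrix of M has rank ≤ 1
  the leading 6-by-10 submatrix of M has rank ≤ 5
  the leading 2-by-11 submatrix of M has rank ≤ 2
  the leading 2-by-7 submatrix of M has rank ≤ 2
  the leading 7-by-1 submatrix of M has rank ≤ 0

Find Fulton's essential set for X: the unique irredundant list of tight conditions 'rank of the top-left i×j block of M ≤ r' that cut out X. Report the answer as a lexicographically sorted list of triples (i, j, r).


The tightest implied rank at each (i,j), from the 24 conditions:

  row 1: 0  1  1  1  1  1  1  1  1  1  1
  row 2: 0  1  1  2  2  2  2  2  2  2  2
  row 3: 0  1  1  2  2  2  3  3  3  3  3
  row 4: 0  1  2  3  3  3  4  4  4  4  4
  row 5: 0  1  2  3  3  3  4  4  5  5  5
  row 6: 0  1  2  3  3  3  4  4  5  5  6
  row 7: 0  1  2  3  4  4  5  5  6  6  7
  row 8: 0  1  2  3  4  5  6  6  7  7  8
  row 9: 1  2  3  4  5  6  7  7  8  8  9
  row 10: 1  2  3  4  5  6  7  7  8  9  10
  row 11: 1  2  3  4  5  6  7  8  9  10  11

giving w = (2, 4, 7, 3, 9, 11, 5, 6, 1, 10, 8) via Δ²R.

|D(w)|=20, |Ess(w)|=7:

[(3, 3, 1), (3, 6, 2), (6, 6, 3), (6, 8, 4), (6, 10, 5), (8, 1, 0), (10, 8, 7)]
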